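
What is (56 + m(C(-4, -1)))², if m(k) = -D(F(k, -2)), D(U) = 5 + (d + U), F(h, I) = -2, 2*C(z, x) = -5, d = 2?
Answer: 2601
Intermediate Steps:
C(z, x) = -5/2 (C(z, x) = (½)*(-5) = -5/2)
D(U) = 7 + U (D(U) = 5 + (2 + U) = 7 + U)
m(k) = -5 (m(k) = -(7 - 2) = -1*5 = -5)
(56 + m(C(-4, -1)))² = (56 - 5)² = 51² = 2601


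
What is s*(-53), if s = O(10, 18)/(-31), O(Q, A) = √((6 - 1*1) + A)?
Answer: 53*√23/31 ≈ 8.1993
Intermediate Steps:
O(Q, A) = √(5 + A) (O(Q, A) = √((6 - 1) + A) = √(5 + A))
s = -√23/31 (s = √(5 + 18)/(-31) = √23*(-1/31) = -√23/31 ≈ -0.15470)
s*(-53) = -√23/31*(-53) = 53*√23/31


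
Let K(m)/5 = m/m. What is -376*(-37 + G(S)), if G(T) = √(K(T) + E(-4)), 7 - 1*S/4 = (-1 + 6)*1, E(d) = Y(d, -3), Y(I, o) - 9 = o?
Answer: 13912 - 376*√11 ≈ 12665.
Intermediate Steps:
K(m) = 5 (K(m) = 5*(m/m) = 5*1 = 5)
Y(I, o) = 9 + o
E(d) = 6 (E(d) = 9 - 3 = 6)
S = 8 (S = 28 - 4*(-1 + 6) = 28 - 20 = 8)
G(T) = √11 (G(T) = √(5 + 6) = √11)
-376*(-37 + G(S)) = -376*(-37 + √11) = 13912 - 376*√11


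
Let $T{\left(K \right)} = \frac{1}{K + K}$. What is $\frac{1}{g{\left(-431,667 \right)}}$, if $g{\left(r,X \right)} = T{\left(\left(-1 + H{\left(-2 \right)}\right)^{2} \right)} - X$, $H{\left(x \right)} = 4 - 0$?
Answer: $- \frac{18}{12005} \approx -0.0014994$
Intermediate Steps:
$H{\left(x \right)} = 4$ ($H{\left(x \right)} = 4 + 0 = 4$)
$T{\left(K \right)} = \frac{1}{2 K}$
$g{\left(r,X \right)} = \frac{1}{18} - X$ ($g{\left(r,X \right)} = \frac{1}{2 \left(-1 + 4\right)^{2}} - X = \frac{1}{2 \cdot 3^{2}} - X = \frac{1}{2 \cdot 9} - X = \frac{1}{2} \cdot \frac{1}{9} - X = \frac{1}{18} - X$)
$\frac{1}{g{\left(-431,667 \right)}} = \frac{1}{\frac{1}{18} - 667} = \frac{1}{- \frac{12005}{18}} = - \frac{18}{12005}$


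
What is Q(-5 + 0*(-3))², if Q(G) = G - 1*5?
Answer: 100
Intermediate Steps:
Q(G) = -5 + G (Q(G) = G - 5 = -5 + G)
Q(-5 + 0*(-3))² = (-5 + (-5 + 0*(-3)))² = (-5 + (-5 + 0))² = (-5 - 5)² = (-10)² = 100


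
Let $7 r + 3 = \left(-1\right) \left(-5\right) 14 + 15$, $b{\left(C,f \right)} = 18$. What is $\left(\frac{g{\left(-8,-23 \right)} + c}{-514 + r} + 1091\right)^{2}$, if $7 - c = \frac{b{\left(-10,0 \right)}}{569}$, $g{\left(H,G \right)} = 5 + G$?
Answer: $\frac{4764191962764627409}{4002416364816} \approx 1.1903 \cdot 10^{6}$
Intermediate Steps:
$c = \frac{3965}{569}$ ($c = 7 - \frac{18}{569} = \frac{3965}{569} \approx 6.9684$)
$r = \frac{82}{7}$ ($r = - \frac{3}{7} + \frac{\left(-1\right) \left(-5\right) 14 + 15}{7} = - \frac{3}{7} + \frac{5 \cdot 14 + 15}{7} = - \frac{3}{7} + \frac{70 + 15}{7} = - \frac{3}{7} + \frac{1}{7} \cdot 85 = - \frac{3}{7} + \frac{85}{7} = \frac{82}{7} \approx 11.714$)
$\left(\frac{g{\left(-8,-23 \right)} + c}{-514 + r} + 1091\right)^{2} = \left(\frac{\left(5 - 23\right) + \frac{3965}{569}}{-514 + \frac{82}{7}} + 1091\right)^{2} = \left(\frac{-18 + \frac{3965}{569}}{- \frac{3516}{7}} + 1091\right)^{2} = \left(\left(- \frac{6277}{569}\right) \left(- \frac{7}{3516}\right) + 1091\right)^{2} = \left(\frac{43939}{2000604} + 1091\right)^{2} = \left(\frac{2182702903}{2000604}\right)^{2} = \frac{4764191962764627409}{4002416364816}$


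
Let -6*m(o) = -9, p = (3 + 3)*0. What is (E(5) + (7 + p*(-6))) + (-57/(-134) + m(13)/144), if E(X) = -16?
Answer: -55085/6432 ≈ -8.5642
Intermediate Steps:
p = 0 (p = 6*0 = 0)
m(o) = 3/2 (m(o) = -1/6*(-9) = 3/2)
(E(5) + (7 + p*(-6))) + (-57/(-134) + m(13)/144) = (-16 + (7 + 0*(-6))) + (-57/(-134) + (3/2)/144) = (-16 + (7 + 0)) + (-57*(-1/134) + (3/2)*(1/144)) = (-16 + 7) + (57/134 + 1/96) = -9 + 2803/6432 = -55085/6432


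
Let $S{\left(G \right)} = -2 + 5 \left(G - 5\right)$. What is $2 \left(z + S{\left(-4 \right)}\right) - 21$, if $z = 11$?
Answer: $-93$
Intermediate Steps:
$S{\left(G \right)} = -27 + 5 G$ ($S{\left(G \right)} = -2 + 5 \left(-5 + G\right) = -2 + \left(-25 + 5 G\right) = -27 + 5 G$)
$2 \left(z + S{\left(-4 \right)}\right) - 21 = 2 \left(11 + \left(-27 + 5 \left(-4\right)\right)\right) - 21 = 2 \left(11 - 47\right) - 21 = 2 \left(-36\right) - 21 = -72 - 21 = -93$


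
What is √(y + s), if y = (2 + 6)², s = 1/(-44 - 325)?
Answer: √968215/123 ≈ 7.9998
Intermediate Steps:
s = -1/369 (s = 1/(-369) = -1/369 ≈ -0.0027100)
y = 64 (y = 8² = 64)
√(y + s) = √(64 - 1/369) = √(23615/369) = √968215/123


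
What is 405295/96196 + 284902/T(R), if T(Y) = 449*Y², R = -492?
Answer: 5509699637489/1306903657032 ≈ 4.2158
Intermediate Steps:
405295/96196 + 284902/T(R) = 405295/96196 + 284902/((449*(-492)²)) = 405295*(1/96196) + 284902/((449*242064)) = 405295/96196 + 284902/108686736 = 405295/96196 + 284902*(1/108686736) = 405295/96196 + 142451/54343368 = 5509699637489/1306903657032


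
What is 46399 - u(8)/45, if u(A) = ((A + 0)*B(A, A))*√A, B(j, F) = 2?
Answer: 46399 - 32*√2/45 ≈ 46398.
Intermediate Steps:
u(A) = 2*A^(3/2) (u(A) = ((A + 0)*2)*√A = (A*2)*√A = (2*A)*√A = 2*A^(3/2))
46399 - u(8)/45 = 46399 - 2*8^(3/2)/45 = 46399 - 2*(16*√2)/45 = 46399 - 32*√2/45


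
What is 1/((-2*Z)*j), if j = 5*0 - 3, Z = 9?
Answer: 1/54 ≈ 0.018519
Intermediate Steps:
j = -3 (j = 0 - 3 = -3)
1/((-2*Z)*j) = 1/(-2*9*(-3)) = 1/(-18*(-3)) = 1/54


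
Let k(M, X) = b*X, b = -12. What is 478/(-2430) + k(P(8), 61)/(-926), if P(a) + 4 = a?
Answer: 334033/562545 ≈ 0.59379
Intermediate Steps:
P(a) = -4 + a
k(M, X) = -12*X
478/(-2430) + k(P(8), 61)/(-926) = 478/(-2430) - 12*61/(-926) = 478*(-1/2430) - 732*(-1/926) = -239/1215 + 366/463 = 334033/562545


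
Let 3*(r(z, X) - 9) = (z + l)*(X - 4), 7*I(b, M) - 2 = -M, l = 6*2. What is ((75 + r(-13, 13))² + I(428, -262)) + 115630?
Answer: 855601/7 ≈ 1.2223e+5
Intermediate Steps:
l = 12
I(b, M) = 2/7 - M/7 (I(b, M) = 2/7 + (-M)/7 = 2/7 - M/7)
r(z, X) = 9 + (-4 + X)*(12 + z)/3 (r(z, X) = 9 + ((z + 12)*(X - 4))/3 = 9 + ((12 + z)*(-4 + X))/3 = 9 + ((-4 + X)*(12 + z))/3 = 9 + (-4 + X)*(12 + z)/3)
((75 + r(-13, 13))² + I(428, -262)) + 115630 = ((75 + (-7 + 4*13 - 4/3*(-13) + (⅓)*13*(-13)))² + (2/7 - ⅐*(-262))) + 115630 = ((75 + (-7 + 52 + 52/3 - 169/3))² + (2/7 + 262/7)) + 115630 = ((75 + 6)² + 264/7) + 115630 = (81² + 264/7) + 115630 = (6561 + 264/7) + 115630 = 46191/7 + 115630 = 855601/7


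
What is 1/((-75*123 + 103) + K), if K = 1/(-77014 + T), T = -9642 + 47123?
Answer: -39533/360620027 ≈ -0.00010963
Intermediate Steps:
T = 37481
K = -1/39533 (K = 1/(-77014 + 37481) = 1/(-39533) = -1/39533 ≈ -2.5295e-5)
1/((-75*123 + 103) + K) = 1/((-75*123 + 103) - 1/39533) = 1/((-9225 + 103) - 1/39533) = 1/(-9122 - 1/39533) = 1/(-360620027/39533) = -39533/360620027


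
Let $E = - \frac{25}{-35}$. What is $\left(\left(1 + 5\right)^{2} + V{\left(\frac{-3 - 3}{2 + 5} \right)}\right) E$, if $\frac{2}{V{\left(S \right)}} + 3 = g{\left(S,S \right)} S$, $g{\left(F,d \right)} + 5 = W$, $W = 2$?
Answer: $\frac{470}{21} \approx 22.381$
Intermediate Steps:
$E = \frac{5}{7}$ ($E = \left(-25\right) \left(- \frac{1}{35}\right) = \frac{5}{7} \approx 0.71429$)
$g{\left(F,d \right)} = -3$ ($g{\left(F,d \right)} = -5 + 2 = -3$)
$V{\left(S \right)} = \frac{2}{-3 - 3 S}$
$\left(\left(1 + 5\right)^{2} + V{\left(\frac{-3 - 3}{2 + 5} \right)}\right) E = \left(\left(1 + 5\right)^{2} + \frac{2}{3 \left(-1 - \frac{-3 - 3}{2 + 5}\right)}\right) \frac{5}{7} = \left(6^{2} + \frac{2}{3 \left(-1 - - \frac{6}{7}\right)}\right) \frac{5}{7} = \left(36 + \frac{2}{3 \left(-1 - \left(-6\right) \frac{1}{7}\right)}\right) \frac{5}{7} = \left(36 + \frac{2}{3 \left(-1 - - \frac{6}{7}\right)}\right) \frac{5}{7} = \left(36 + \frac{2}{3 \left(-1 + \frac{6}{7}\right)}\right) \frac{5}{7} = \left(36 + \frac{2}{3 \left(- \frac{1}{7}\right)}\right) \frac{5}{7} = \left(36 + \frac{2}{3} \left(-7\right)\right) \frac{5}{7} = \left(36 - \frac{14}{3}\right) \frac{5}{7} = \frac{94}{3} \cdot \frac{5}{7} = \frac{470}{21}$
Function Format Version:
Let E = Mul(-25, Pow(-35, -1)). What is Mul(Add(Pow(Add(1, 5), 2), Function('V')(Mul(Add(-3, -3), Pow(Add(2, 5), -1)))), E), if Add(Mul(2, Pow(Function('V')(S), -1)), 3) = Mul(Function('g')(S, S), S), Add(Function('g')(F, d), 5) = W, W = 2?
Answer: Rational(470, 21) ≈ 22.381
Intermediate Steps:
E = Rational(5, 7) (E = Mul(-25, Rational(-1, 35)) = Rational(5, 7) ≈ 0.71429)
Function('g')(F, d) = -3 (Function('g')(F, d) = Add(-5, 2) = -3)
Function('V')(S) = Mul(2, Pow(Add(-3, Mul(-3, S)), -1))
Mul(Add(Pow(Add(1, 5), 2), Function('V')(Mul(Add(-3, -3), Pow(Add(2, 5), -1)))), E) = Mul(Add(Pow(Add(1, 5), 2), Mul(Rational(2, 3), Pow(Add(-1, Mul(-1, Mul(Add(-3, -3), Pow(Add(2, 5), -1)))), -1))), Rational(5, 7)) = Mul(Add(Pow(6, 2), Mul(Rational(2, 3), Pow(Add(-1, Mul(-1, Mul(-6, Pow(7, -1)))), -1))), Rational(5, 7)) = Mul(Add(36, Mul(Rational(2, 3), Pow(Add(-1, Mul(-1, Mul(-6, Rational(1, 7)))), -1))), Rational(5, 7)) = Mul(Add(36, Mul(Rational(2, 3), Pow(Add(-1, Mul(-1, Rational(-6, 7))), -1))), Rational(5, 7)) = Mul(Add(36, Mul(Rational(2, 3), Pow(Add(-1, Rational(6, 7)), -1))), Rational(5, 7)) = Mul(Add(36, Mul(Rational(2, 3), Pow(Rational(-1, 7), -1))), Rational(5, 7)) = Mul(Add(36, Mul(Rational(2, 3), -7)), Rational(5, 7)) = Mul(Add(36, Rational(-14, 3)), Rational(5, 7)) = Mul(Rational(94, 3), Rational(5, 7)) = Rational(470, 21)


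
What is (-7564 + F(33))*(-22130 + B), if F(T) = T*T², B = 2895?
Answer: -545754655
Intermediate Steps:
F(T) = T³
(-7564 + F(33))*(-22130 + B) = (-7564 + 33³)*(-22130 + 2895) = (-7564 + 35937)*(-19235) = 28373*(-19235) = -545754655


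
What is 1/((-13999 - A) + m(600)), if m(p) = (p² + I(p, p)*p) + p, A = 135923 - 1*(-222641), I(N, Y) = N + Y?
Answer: 1/708037 ≈ 1.4124e-6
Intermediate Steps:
A = 358564 (A = 135923 + 222641 = 358564)
m(p) = p + 3*p² (m(p) = (p² + (p + p)*p) + p = (p² + (2*p)*p) + p = (p² + 2*p²) + p = 3*p² + p = p + 3*p²)
1/((-13999 - A) + m(600)) = 1/((-13999 - 1*358564) + 600*(1 + 3*600)) = 1/((-13999 - 358564) + 600*(1 + 1800)) = 1/(-372563 + 600*1801) = 1/(-372563 + 1080600) = 1/708037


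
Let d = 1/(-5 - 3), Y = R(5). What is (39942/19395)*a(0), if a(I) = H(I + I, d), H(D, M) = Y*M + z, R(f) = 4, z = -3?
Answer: -15533/2155 ≈ -7.2079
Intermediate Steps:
Y = 4
d = -⅛ (d = 1/(-8) = -⅛ ≈ -0.12500)
H(D, M) = -3 + 4*M (H(D, M) = 4*M - 3 = -3 + 4*M)
a(I) = -7/2 (a(I) = -3 + 4*(-⅛) = -3 - ½ = -7/2)
(39942/19395)*a(0) = (39942/19395)*(-7/2) = (39942*(1/19395))*(-7/2) = (4438/2155)*(-7/2) = -15533/2155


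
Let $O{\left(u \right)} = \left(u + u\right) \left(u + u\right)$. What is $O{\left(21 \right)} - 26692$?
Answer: $-24928$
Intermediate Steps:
$O{\left(u \right)} = 4 u^{2}$ ($O{\left(u \right)} = 2 u 2 u = 4 u^{2}$)
$O{\left(21 \right)} - 26692 = 4 \cdot 21^{2} - 26692 = 4 \cdot 441 - 26692 = 1764 - 26692 = -24928$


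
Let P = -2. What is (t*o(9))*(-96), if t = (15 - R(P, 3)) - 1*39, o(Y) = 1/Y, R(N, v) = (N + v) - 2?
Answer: 736/3 ≈ 245.33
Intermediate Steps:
R(N, v) = -2 + N + v
t = -23 (t = (15 - (-2 - 2 + 3)) - 1*39 = (15 - 1*(-1)) - 39 = (15 + 1) - 39 = 16 - 39 = -23)
(t*o(9))*(-96) = -23/9*(-96) = 736/3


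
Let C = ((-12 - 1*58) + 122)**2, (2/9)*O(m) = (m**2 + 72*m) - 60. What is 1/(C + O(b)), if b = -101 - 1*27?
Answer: 1/34690 ≈ 2.8827e-5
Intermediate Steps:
b = -128 (b = -101 - 27 = -128)
O(m) = -270 + 324*m + 9*m**2/2 (O(m) = 9*((m**2 + 72*m) - 60)/2 = 9*(-60 + m**2 + 72*m)/2 = -270 + 324*m + 9*m**2/2)
C = 2704 (C = ((-12 - 58) + 122)**2 = (-70 + 122)**2 = 52**2 = 2704)
1/(C + O(b)) = 1/(2704 + (-270 + 324*(-128) + (9/2)*(-128)**2)) = 1/(2704 + (-270 - 41472 + (9/2)*16384)) = 1/(2704 + (-270 - 41472 + 73728)) = 1/(2704 + 31986) = 1/34690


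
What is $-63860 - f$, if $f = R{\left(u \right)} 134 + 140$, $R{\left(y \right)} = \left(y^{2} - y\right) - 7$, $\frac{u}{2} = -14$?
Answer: $-171870$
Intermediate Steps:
$u = -28$ ($u = 2 \left(-14\right) = -28$)
$R{\left(y \right)} = -7 + y^{2} - y$
$f = 108010$ ($f = \left(-7 + \left(-28\right)^{2} - -28\right) 134 + 140 = \left(-7 + 784 + 28\right) 134 + 140 = 805 \cdot 134 + 140 = 107870 + 140 = 108010$)
$-63860 - f = -63860 - 108010 = -171870$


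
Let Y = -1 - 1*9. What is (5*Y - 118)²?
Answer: 28224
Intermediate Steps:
Y = -10 (Y = -1 - 9 = -10)
(5*Y - 118)² = (5*(-10) - 118)² = (-50 - 118)² = (-168)² = 28224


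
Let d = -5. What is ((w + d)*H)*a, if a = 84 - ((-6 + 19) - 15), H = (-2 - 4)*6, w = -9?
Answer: 43344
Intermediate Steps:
H = -36 (H = -6*6 = -36)
a = 86 (a = 84 - (13 - 15) = 84 - 1*(-2) = 84 + 2 = 86)
((w + d)*H)*a = ((-9 - 5)*(-36))*86 = -14*(-36)*86 = 504*86 = 43344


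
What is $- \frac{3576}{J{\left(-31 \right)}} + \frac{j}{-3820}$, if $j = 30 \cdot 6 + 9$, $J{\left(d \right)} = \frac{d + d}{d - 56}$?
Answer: $- \frac{594229779}{118420} \approx -5018.0$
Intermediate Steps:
$J{\left(d \right)} = \frac{2 d}{-56 + d}$
$j = 189$ ($j = 180 + 9 = 189$)
$- \frac{3576}{J{\left(-31 \right)}} + \frac{j}{-3820} = - \frac{3576}{2 \left(-31\right) \frac{1}{-56 - 31}} + \frac{189}{-3820} = - \frac{3576}{2 \left(-31\right) \frac{1}{-87}} + 189 \left(- \frac{1}{3820}\right) = - \frac{3576}{2 \left(-31\right) \left(- \frac{1}{87}\right)} - \frac{189}{3820} = - \frac{3576}{\frac{62}{87}} - \frac{189}{3820} = \left(-3576\right) \frac{87}{62} - \frac{189}{3820} = - \frac{155556}{31} - \frac{189}{3820} = - \frac{594229779}{118420}$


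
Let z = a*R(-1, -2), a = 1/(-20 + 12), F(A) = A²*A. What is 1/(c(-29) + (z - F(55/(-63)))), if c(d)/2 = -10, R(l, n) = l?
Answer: -2000376/38426473 ≈ -0.052057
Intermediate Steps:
c(d) = -20 (c(d) = 2*(-10) = -20)
F(A) = A³
a = -⅛ (a = 1/(-8) = -⅛ ≈ -0.12500)
z = ⅛ (z = -⅛*(-1) = ⅛ ≈ 0.12500)
1/(c(-29) + (z - F(55/(-63)))) = 1/(-20 + (⅛ - (55/(-63))³)) = 1/(-20 + (⅛ - (55*(-1/63))³)) = 1/(-20 + (⅛ - (-55/63)³)) = 1/(-20 + (⅛ - 1*(-166375/250047))) = 1/(-20 + (⅛ + 166375/250047)) = 1/(-20 + 1581047/2000376) = 1/(-38426473/2000376) = -2000376/38426473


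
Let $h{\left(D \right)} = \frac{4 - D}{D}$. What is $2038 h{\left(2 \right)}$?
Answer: $2038$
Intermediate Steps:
$h{\left(D \right)} = \frac{4 - D}{D}$
$2038 h{\left(2 \right)} = 2038 \frac{4 - 2}{2} = 2038 \cdot \frac{1}{2} \cdot 2 = 2038 \cdot 1 = 2038$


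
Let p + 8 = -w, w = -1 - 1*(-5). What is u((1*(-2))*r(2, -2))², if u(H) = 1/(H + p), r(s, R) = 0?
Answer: 1/144 ≈ 0.0069444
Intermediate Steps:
w = 4 (w = -1 + 5 = 4)
p = -12 (p = -8 - 1*4 = -8 - 4 = -12)
u(H) = 1/(-12 + H) (u(H) = 1/(H - 12) = 1/(-12 + H))
u((1*(-2))*r(2, -2))² = (1/(-12 + (1*(-2))*0))² = (1/(-12 - 2*0))² = (1/(-12 + 0))² = (1/(-12))² = (-1/12)² = 1/144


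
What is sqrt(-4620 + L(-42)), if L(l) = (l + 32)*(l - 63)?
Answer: I*sqrt(3570) ≈ 59.749*I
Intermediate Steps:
L(l) = (-63 + l)*(32 + l) (L(l) = (32 + l)*(-63 + l) = (-63 + l)*(32 + l))
sqrt(-4620 + L(-42)) = sqrt(-4620 + (-2016 + (-42)**2 - 31*(-42))) = sqrt(-4620 + (-2016 + 1764 + 1302)) = sqrt(-4620 + 1050) = sqrt(-3570) = I*sqrt(3570)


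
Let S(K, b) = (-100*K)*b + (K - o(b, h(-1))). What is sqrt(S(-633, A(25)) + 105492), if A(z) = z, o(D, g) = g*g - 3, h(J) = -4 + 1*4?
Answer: sqrt(1687362) ≈ 1299.0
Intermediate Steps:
h(J) = 0 (h(J) = -4 + 4 = 0)
o(D, g) = -3 + g**2 (o(D, g) = g**2 - 3 = -3 + g**2)
S(K, b) = 3 + K - 100*K*b (S(K, b) = (-100*K)*b + (K - (-3 + 0**2)) = -100*K*b + (K - (-3 + 0)) = -100*K*b + (K - 1*(-3)) = -100*K*b + (K + 3) = -100*K*b + (3 + K) = 3 + K - 100*K*b)
sqrt(S(-633, A(25)) + 105492) = sqrt((3 - 633 - 100*(-633)*25) + 105492) = sqrt((3 - 633 + 1582500) + 105492) = sqrt(1581870 + 105492) = sqrt(1687362)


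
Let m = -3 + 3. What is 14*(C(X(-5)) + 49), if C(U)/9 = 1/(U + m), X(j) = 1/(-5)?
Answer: 56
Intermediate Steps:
X(j) = -⅕ (X(j) = 1*(-⅕) = -⅕)
m = 0
C(U) = 9/U (C(U) = 9/(U + 0) = 9/U)
14*(C(X(-5)) + 49) = 14*(9/(-⅕) + 49) = 14*(9*(-5) + 49) = 14*(-45 + 49) = 14*4 = 56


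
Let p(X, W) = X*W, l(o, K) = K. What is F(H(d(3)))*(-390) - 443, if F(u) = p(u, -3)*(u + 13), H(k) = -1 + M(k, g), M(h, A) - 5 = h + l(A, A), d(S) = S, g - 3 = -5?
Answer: 104857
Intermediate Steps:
g = -2 (g = 3 - 5 = -2)
p(X, W) = W*X
M(h, A) = 5 + A + h (M(h, A) = 5 + (h + A) = 5 + (A + h) = 5 + A + h)
H(k) = 2 + k (H(k) = -1 + (5 - 2 + k) = -1 + (3 + k) = 2 + k)
F(u) = -3*u*(13 + u) (F(u) = (-3*u)*(u + 13) = (-3*u)*(13 + u) = -3*u*(13 + u))
F(H(d(3)))*(-390) - 443 = -3*(2 + 3)*(13 + (2 + 3))*(-390) - 443 = -3*5*(13 + 5)*(-390) - 443 = -3*5*18*(-390) - 443 = -270*(-390) - 443 = 105300 - 443 = 104857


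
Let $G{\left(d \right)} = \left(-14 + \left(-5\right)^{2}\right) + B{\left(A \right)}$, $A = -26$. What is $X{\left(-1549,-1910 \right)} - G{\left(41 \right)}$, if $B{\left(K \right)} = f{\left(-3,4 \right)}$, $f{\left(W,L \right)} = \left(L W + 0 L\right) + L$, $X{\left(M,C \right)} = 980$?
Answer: $977$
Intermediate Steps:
$f{\left(W,L \right)} = L + L W$ ($f{\left(W,L \right)} = \left(L W + 0\right) + L = L W + L = L + L W$)
$B{\left(K \right)} = -8$ ($B{\left(K \right)} = 4 \left(1 - 3\right) = 4 \left(-2\right) = -8$)
$G{\left(d \right)} = 3$ ($G{\left(d \right)} = \left(-14 + \left(-5\right)^{2}\right) - 8 = \left(-14 + 25\right) - 8 = 11 - 8 = 3$)
$X{\left(-1549,-1910 \right)} - G{\left(41 \right)} = 980 - 3 = 977$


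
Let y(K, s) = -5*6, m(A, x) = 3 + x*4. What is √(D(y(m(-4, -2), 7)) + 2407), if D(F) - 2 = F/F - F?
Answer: 2*√610 ≈ 49.396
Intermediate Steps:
m(A, x) = 3 + 4*x
y(K, s) = -30
D(F) = 3 - F (D(F) = 2 + (F/F - F) = 2 + (1 - F) = 3 - F)
√(D(y(m(-4, -2), 7)) + 2407) = √((3 - 1*(-30)) + 2407) = √((3 + 30) + 2407) = √(33 + 2407) = √2440 = 2*√610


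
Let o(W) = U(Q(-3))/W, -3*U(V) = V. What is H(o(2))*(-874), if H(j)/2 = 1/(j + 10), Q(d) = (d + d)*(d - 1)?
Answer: -874/3 ≈ -291.33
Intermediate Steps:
Q(d) = 2*d*(-1 + d) (Q(d) = (2*d)*(-1 + d) = 2*d*(-1 + d))
U(V) = -V/3
o(W) = -8/W (o(W) = (-2*(-3)*(-1 - 3)/3)/W = (-2*(-3)*(-4)/3)/W = (-1/3*24)/W = -8/W)
H(j) = 2/(10 + j) (H(j) = 2/(j + 10) = 2/(10 + j))
H(o(2))*(-874) = (2/(10 - 8/2))*(-874) = (2/(10 - 8*1/2))*(-874) = (2/(10 - 4))*(-874) = (2/6)*(-874) = (2*(1/6))*(-874) = (1/3)*(-874) = -874/3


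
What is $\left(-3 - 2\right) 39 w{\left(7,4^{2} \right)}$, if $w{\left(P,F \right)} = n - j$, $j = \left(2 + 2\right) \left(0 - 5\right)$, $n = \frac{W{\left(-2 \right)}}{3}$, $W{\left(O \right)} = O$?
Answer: $-3770$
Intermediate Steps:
$n = - \frac{2}{3} \approx -0.66667$
$j = -20$ ($j = 4 \left(-5\right) = -20$)
$w{\left(P,F \right)} = \frac{58}{3}$ ($w{\left(P,F \right)} = - \frac{2}{3} - -20 = - \frac{2}{3} + 20 = \frac{58}{3}$)
$\left(-3 - 2\right) 39 w{\left(7,4^{2} \right)} = \left(-3 - 2\right) 39 \cdot \frac{58}{3} = \left(-5\right) 39 \cdot \frac{58}{3} = \left(-195\right) \frac{58}{3} = -3770$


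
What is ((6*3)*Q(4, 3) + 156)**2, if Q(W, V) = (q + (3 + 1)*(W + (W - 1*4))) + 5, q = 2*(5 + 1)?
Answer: 562500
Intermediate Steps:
q = 12 (q = 2*6 = 12)
Q(W, V) = 1 + 8*W (Q(W, V) = (12 + (3 + 1)*(W + (W - 1*4))) + 5 = (12 + 4*(W + (W - 4))) + 5 = (12 + 4*(W + (-4 + W))) + 5 = (12 + 4*(-4 + 2*W)) + 5 = (12 + (-16 + 8*W)) + 5 = (-4 + 8*W) + 5 = 1 + 8*W)
((6*3)*Q(4, 3) + 156)**2 = ((6*3)*(1 + 8*4) + 156)**2 = (18*(1 + 32) + 156)**2 = (18*33 + 156)**2 = (594 + 156)**2 = 750**2 = 562500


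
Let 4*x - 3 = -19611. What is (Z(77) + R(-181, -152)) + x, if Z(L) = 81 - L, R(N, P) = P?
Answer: -5050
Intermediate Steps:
x = -4902 (x = ¾ + (¼)*(-19611) = ¾ - 19611/4 = -4902)
(Z(77) + R(-181, -152)) + x = ((81 - 1*77) - 152) - 4902 = ((81 - 77) - 152) - 4902 = (4 - 152) - 4902 = -148 - 4902 = -5050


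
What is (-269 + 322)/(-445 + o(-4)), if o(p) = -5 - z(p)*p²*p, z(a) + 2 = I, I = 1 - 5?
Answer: -53/834 ≈ -0.063549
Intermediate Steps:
I = -4
z(a) = -6 (z(a) = -2 - 4 = -6)
o(p) = -5 + 6*p³ (o(p) = -5 - (-6*p²)*p = -5 - (-6)*p³ = -5 + 6*p³)
(-269 + 322)/(-445 + o(-4)) = (-269 + 322)/(-445 + (-5 + 6*(-4)³)) = 53/(-445 + (-5 + 6*(-64))) = 53/(-445 + (-5 - 384)) = 53/(-445 - 389) = 53/(-834) = 53*(-1/834) = -53/834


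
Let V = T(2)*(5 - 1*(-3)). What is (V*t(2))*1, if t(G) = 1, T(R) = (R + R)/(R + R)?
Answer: 8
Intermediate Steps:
T(R) = 1 (T(R) = (2*R)/((2*R)) = (2*R)*(1/(2*R)) = 1)
V = 8 (V = 1*(5 - 1*(-3)) = 1*(5 + 3) = 1*8 = 8)
(V*t(2))*1 = (8*1)*1 = 8*1 = 8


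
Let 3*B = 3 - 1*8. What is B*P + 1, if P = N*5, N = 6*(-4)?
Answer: 201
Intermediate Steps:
N = -24
B = -5/3 (B = (3 - 1*8)/3 = (3 - 8)/3 = (⅓)*(-5) = -5/3 ≈ -1.6667)
P = -120 (P = -24*5 = -120)
B*P + 1 = -5/3*(-120) + 1 = 200 + 1 = 201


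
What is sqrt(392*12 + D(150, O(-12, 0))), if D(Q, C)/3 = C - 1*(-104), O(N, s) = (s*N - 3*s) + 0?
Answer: 2*sqrt(1254) ≈ 70.824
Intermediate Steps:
O(N, s) = -3*s + N*s (O(N, s) = (N*s - 3*s) + 0 = (-3*s + N*s) + 0 = -3*s + N*s)
D(Q, C) = 312 + 3*C (D(Q, C) = 3*(C - 1*(-104)) = 3*(C + 104) = 3*(104 + C) = 312 + 3*C)
sqrt(392*12 + D(150, O(-12, 0))) = sqrt(392*12 + (312 + 3*(0*(-3 - 12)))) = sqrt(4704 + (312 + 3*(0*(-15)))) = sqrt(4704 + (312 + 3*0)) = sqrt(4704 + (312 + 0)) = sqrt(4704 + 312) = sqrt(5016) = 2*sqrt(1254)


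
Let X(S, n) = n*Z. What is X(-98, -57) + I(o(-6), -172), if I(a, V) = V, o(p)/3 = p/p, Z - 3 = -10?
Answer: 227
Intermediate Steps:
Z = -7 (Z = 3 - 10 = -7)
X(S, n) = -7*n (X(S, n) = n*(-7) = -7*n)
o(p) = 3 (o(p) = 3*(p/p) = 3*1 = 3)
X(-98, -57) + I(o(-6), -172) = -7*(-57) - 172 = 399 - 172 = 227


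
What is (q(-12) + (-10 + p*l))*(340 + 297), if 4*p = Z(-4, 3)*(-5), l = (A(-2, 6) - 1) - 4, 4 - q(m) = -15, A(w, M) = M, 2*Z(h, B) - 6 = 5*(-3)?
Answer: 74529/8 ≈ 9316.1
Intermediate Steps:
Z(h, B) = -9/2 (Z(h, B) = 3 + (5*(-3))/2 = 3 + (1/2)*(-15) = 3 - 15/2 = -9/2)
q(m) = 19 (q(m) = 4 - 1*(-15) = 4 + 15 = 19)
l = 1 (l = (6 - 1) - 4 = 5 - 4 = 1)
p = 45/8 (p = (-9/2*(-5))/4 = (1/4)*(45/2) = 45/8 ≈ 5.6250)
(q(-12) + (-10 + p*l))*(340 + 297) = (19 + (-10 + (45/8)*1))*(340 + 297) = (19 + (-10 + 45/8))*637 = (19 - 35/8)*637 = (117/8)*637 = 74529/8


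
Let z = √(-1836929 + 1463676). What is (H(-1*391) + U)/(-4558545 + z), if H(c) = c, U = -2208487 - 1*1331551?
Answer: 16139204915805/20780332890278 + 3540429*I*√373253/20780332890278 ≈ 0.77666 + 0.00010409*I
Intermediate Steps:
U = -3540038 (U = -2208487 - 1331551 = -3540038)
z = I*√373253 (z = √(-373253) = I*√373253 ≈ 610.94*I)
(H(-1*391) + U)/(-4558545 + z) = (-1*391 - 3540038)/(-4558545 + I*√373253) = (-391 - 3540038)/(-4558545 + I*√373253) = -3540429/(-4558545 + I*√373253)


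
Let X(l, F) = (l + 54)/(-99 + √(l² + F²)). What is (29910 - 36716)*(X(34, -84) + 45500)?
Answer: -492011103128/1589 + 1197856*√2053/1589 ≈ -3.0960e+8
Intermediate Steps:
X(l, F) = (54 + l)/(-99 + √(F² + l²))
(29910 - 36716)*(X(34, -84) + 45500) = (29910 - 36716)*((54 + 34)/(-99 + √((-84)² + 34²)) + 45500) = -6806*(88/(-99 + √(7056 + 1156)) + 45500) = -6806*(88/(-99 + √8212) + 45500) = -6806*(88/(-99 + 2*√2053) + 45500) = -6806*(45500 + 88/(-99 + 2*√2053)) = -309673000 - 598928/(-99 + 2*√2053)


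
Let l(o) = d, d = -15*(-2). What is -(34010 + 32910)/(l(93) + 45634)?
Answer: -8365/5708 ≈ -1.4655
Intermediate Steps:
d = 30
l(o) = 30
-(34010 + 32910)/(l(93) + 45634) = -(34010 + 32910)/(30 + 45634) = -66920/45664 = -1*8365/5708 = -8365/5708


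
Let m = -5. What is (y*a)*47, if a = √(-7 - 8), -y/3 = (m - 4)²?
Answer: -11421*I*√15 ≈ -44233.0*I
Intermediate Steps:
y = -243 (y = -3*(-5 - 4)² = -3*(-9)² = -3*81 = -243)
a = I*√15 (a = √(-15) = I*√15 ≈ 3.873*I)
(y*a)*47 = -243*I*√15*47 = -11421*I*√15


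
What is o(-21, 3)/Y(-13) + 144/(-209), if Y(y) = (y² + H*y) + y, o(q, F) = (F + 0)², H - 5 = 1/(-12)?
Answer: -136548/230945 ≈ -0.59126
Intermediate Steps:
H = 59/12 (H = 5 + 1/(-12) = 5 - 1/12 = 59/12 ≈ 4.9167)
o(q, F) = F²
Y(y) = y² + 71*y/12 (Y(y) = (y² + 59*y/12) + y = y² + 71*y/12)
o(-21, 3)/Y(-13) + 144/(-209) = 3²/(((1/12)*(-13)*(71 + 12*(-13)))) + 144/(-209) = 9/(((1/12)*(-13)*(71 - 156))) + 144*(-1/209) = 9/(((1/12)*(-13)*(-85))) - 144/209 = 9/(1105/12) - 144/209 = 9*(12/1105) - 144/209 = 108/1105 - 144/209 = -136548/230945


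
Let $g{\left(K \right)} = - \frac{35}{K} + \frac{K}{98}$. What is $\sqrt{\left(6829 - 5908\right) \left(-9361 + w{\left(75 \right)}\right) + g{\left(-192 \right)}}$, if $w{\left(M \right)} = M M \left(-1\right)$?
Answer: $\frac{i \sqrt{389550689895}}{168} \approx 3715.1 i$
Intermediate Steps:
$w{\left(M \right)} = - M^{2}$ ($w{\left(M \right)} = M^{2} \left(-1\right) = - M^{2}$)
$g{\left(K \right)} = - \frac{35}{K} + \frac{K}{98}$ ($g{\left(K \right)} = - \frac{35}{K} + K \frac{1}{98} = - \frac{35}{K} + \frac{K}{98}$)
$\sqrt{\left(6829 - 5908\right) \left(-9361 + w{\left(75 \right)}\right) + g{\left(-192 \right)}} = \sqrt{\left(6829 - 5908\right) \left(-9361 - 75^{2}\right) + \left(- \frac{35}{-192} + \frac{1}{98} \left(-192\right)\right)} = \sqrt{921 \left(-9361 - 5625\right) - \frac{16717}{9408}} = \sqrt{921 \left(-9361 - 5625\right) + \left(\frac{35}{192} - \frac{96}{49}\right)} = \sqrt{921 \left(-14986\right) - \frac{16717}{9408}} = \sqrt{-13802106 - \frac{16717}{9408}} = \sqrt{- \frac{129850229965}{9408}} = \frac{i \sqrt{389550689895}}{168}$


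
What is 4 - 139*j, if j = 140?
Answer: -19456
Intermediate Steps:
4 - 139*j = 4 - 139*140 = 4 - 19460 = -19456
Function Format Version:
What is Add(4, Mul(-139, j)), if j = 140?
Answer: -19456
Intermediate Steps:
Add(4, Mul(-139, j)) = Add(4, Mul(-139, 140)) = Add(4, -19460) = -19456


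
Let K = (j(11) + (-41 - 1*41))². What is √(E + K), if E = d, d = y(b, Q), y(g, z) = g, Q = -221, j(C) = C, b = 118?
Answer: √5159 ≈ 71.826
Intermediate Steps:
d = 118
E = 118
K = 5041 (K = (11 + (-41 - 1*41))² = (11 + (-41 - 41))² = (11 - 82)² = (-71)² = 5041)
√(E + K) = √(118 + 5041) = √5159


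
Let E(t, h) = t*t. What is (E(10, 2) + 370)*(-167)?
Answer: -78490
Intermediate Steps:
E(t, h) = t**2
(E(10, 2) + 370)*(-167) = (10**2 + 370)*(-167) = (100 + 370)*(-167) = 470*(-167) = -78490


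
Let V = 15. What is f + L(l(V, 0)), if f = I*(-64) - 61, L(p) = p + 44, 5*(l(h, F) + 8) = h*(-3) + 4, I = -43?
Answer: 13594/5 ≈ 2718.8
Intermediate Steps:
l(h, F) = -36/5 - 3*h/5 (l(h, F) = -8 + (h*(-3) + 4)/5 = -8 + (-3*h + 4)/5 = -8 + (4 - 3*h)/5 = -8 + (⅘ - 3*h/5) = -36/5 - 3*h/5)
L(p) = 44 + p
f = 2691 (f = -43*(-64) - 61 = 2752 - 61 = 2691)
f + L(l(V, 0)) = 2691 + (44 + (-36/5 - ⅗*15)) = 2691 + (44 + (-36/5 - 9)) = 2691 + (44 - 81/5) = 2691 + 139/5 = 13594/5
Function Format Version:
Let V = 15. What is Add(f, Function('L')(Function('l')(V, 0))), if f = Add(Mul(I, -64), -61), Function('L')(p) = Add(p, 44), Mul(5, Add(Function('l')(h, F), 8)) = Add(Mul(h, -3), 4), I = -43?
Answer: Rational(13594, 5) ≈ 2718.8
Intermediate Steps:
Function('l')(h, F) = Add(Rational(-36, 5), Mul(Rational(-3, 5), h)) (Function('l')(h, F) = Add(-8, Mul(Rational(1, 5), Add(Mul(h, -3), 4))) = Add(-8, Mul(Rational(1, 5), Add(Mul(-3, h), 4))) = Add(-8, Mul(Rational(1, 5), Add(4, Mul(-3, h)))) = Add(-8, Add(Rational(4, 5), Mul(Rational(-3, 5), h))) = Add(Rational(-36, 5), Mul(Rational(-3, 5), h)))
Function('L')(p) = Add(44, p)
f = 2691 (f = Add(Mul(-43, -64), -61) = Add(2752, -61) = 2691)
Add(f, Function('L')(Function('l')(V, 0))) = Add(2691, Add(44, Add(Rational(-36, 5), Mul(Rational(-3, 5), 15)))) = Add(2691, Add(44, Add(Rational(-36, 5), -9))) = Add(2691, Add(44, Rational(-81, 5))) = Add(2691, Rational(139, 5)) = Rational(13594, 5)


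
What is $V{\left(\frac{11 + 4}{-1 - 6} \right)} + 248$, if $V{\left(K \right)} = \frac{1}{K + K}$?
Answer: $\frac{7433}{30} \approx 247.77$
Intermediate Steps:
$V{\left(K \right)} = \frac{1}{2 K}$
$V{\left(\frac{11 + 4}{-1 - 6} \right)} + 248 = \frac{1}{2 \frac{11 + 4}{-1 - 6}} + 248 = \frac{1}{2 \frac{15}{-7}} + 248 = \frac{1}{2 \cdot 15 \left(- \frac{1}{7}\right)} + 248 = \frac{1}{2 \left(- \frac{15}{7}\right)} + 248 = \frac{1}{2} \left(- \frac{7}{15}\right) + 248 = - \frac{7}{30} + 248 = \frac{7433}{30}$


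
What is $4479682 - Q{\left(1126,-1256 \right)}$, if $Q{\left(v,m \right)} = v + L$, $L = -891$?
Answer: $4479447$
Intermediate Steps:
$Q{\left(v,m \right)} = -891 + v$ ($Q{\left(v,m \right)} = v - 891 = -891 + v$)
$4479682 - Q{\left(1126,-1256 \right)} = 4479682 - \left(-891 + 1126\right) = 4479682 - 235 = 4479447$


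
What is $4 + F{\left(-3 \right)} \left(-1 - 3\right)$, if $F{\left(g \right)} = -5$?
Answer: $24$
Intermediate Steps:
$4 + F{\left(-3 \right)} \left(-1 - 3\right) = 4 - 5 \left(-1 - 3\right) = 4 - -20 = 4 + 20 = 24$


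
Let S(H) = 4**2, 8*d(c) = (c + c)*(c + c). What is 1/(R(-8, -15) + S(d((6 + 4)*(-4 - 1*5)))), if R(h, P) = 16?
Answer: 1/32 ≈ 0.031250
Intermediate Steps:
d(c) = c**2/2 (d(c) = ((c + c)*(c + c))/8 = ((2*c)*(2*c))/8 = (4*c**2)/8 = c**2/2)
S(H) = 16
1/(R(-8, -15) + S(d((6 + 4)*(-4 - 1*5)))) = 1/(16 + 16) = 1/32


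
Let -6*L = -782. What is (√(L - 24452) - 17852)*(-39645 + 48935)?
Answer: -165845080 + 9290*I*√218895/3 ≈ -1.6584e+8 + 1.4488e+6*I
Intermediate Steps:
L = 391/3 (L = -⅙*(-782) = 391/3 ≈ 130.33)
(√(L - 24452) - 17852)*(-39645 + 48935) = (√(391/3 - 24452) - 17852)*(-39645 + 48935) = (√(-72965/3) - 17852)*9290 = (I*√218895/3 - 17852)*9290 = (-17852 + I*√218895/3)*9290 = -165845080 + 9290*I*√218895/3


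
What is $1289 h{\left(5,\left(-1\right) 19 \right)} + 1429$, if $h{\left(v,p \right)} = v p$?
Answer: $-121026$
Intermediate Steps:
$h{\left(v,p \right)} = p v$
$1289 h{\left(5,\left(-1\right) 19 \right)} + 1429 = 1289 \left(-1\right) 19 \cdot 5 + 1429 = 1289 \left(\left(-19\right) 5\right) + 1429 = 1289 \left(-95\right) + 1429 = -122455 + 1429 = -121026$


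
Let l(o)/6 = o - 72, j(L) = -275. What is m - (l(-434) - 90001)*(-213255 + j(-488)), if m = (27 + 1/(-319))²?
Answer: -2021603348497666/101761 ≈ -1.9866e+10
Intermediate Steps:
l(o) = -432 + 6*o (l(o) = 6*(o - 72) = 6*(-72 + o) = -432 + 6*o)
m = 74166544/101761 (m = (27 - 1/319)² = (8612/319)² = 74166544/101761 ≈ 728.83)
m - (l(-434) - 90001)*(-213255 + j(-488)) = 74166544/101761 - ((-432 + 6*(-434)) - 90001)*(-213255 - 275) = 74166544/101761 - ((-432 - 2604) - 90001)*(-213530) = 74166544/101761 - (-3036 - 90001)*(-213530) = 74166544/101761 - (-93037)*(-213530) = 74166544/101761 - 1*19866190610 = 74166544/101761 - 19866190610 = -2021603348497666/101761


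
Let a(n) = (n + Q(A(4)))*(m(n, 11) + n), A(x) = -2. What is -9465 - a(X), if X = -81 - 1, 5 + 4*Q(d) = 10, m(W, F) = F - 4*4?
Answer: -65961/4 ≈ -16490.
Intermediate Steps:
m(W, F) = -16 + F (m(W, F) = F - 16 = -16 + F)
Q(d) = 5/4 (Q(d) = -5/4 + (¼)*10 = -5/4 + 5/2 = 5/4)
X = -82
a(n) = (-5 + n)*(5/4 + n) (a(n) = (n + 5/4)*((-16 + 11) + n) = (5/4 + n)*(-5 + n) = (-5 + n)*(5/4 + n))
-9465 - a(X) = -9465 - (-25/4 + (-82)² - 15/4*(-82)) = -9465 - (-25/4 + 6724 + 615/2) = -9465 - 1*28101/4 = -9465 - 28101/4 = -65961/4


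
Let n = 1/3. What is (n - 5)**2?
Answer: 196/9 ≈ 21.778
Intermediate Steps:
n = 1/3 ≈ 0.33333
(n - 5)**2 = (1/3 - 5)**2 = (-14/3)**2 = 196/9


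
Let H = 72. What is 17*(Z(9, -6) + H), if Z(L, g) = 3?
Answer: 1275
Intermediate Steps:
17*(Z(9, -6) + H) = 17*(3 + 72) = 17*75 = 1275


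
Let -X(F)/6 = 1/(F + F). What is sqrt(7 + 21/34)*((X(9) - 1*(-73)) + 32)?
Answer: 157*sqrt(8806)/51 ≈ 288.88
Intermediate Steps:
X(F) = -3/F (X(F) = -6/(F + F) = -6*1/(2*F) = -3/F)
sqrt(7 + 21/34)*((X(9) - 1*(-73)) + 32) = sqrt(7 + 21/34)*((-3/9 - 1*(-73)) + 32) = sqrt(7 + 21*(1/34))*((-3*1/9 + 73) + 32) = sqrt(7 + 21/34)*((-1/3 + 73) + 32) = sqrt(259/34)*(218/3 + 32) = (sqrt(8806)/34)*(314/3) = 157*sqrt(8806)/51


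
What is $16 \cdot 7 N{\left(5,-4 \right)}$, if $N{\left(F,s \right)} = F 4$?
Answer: $2240$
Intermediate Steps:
$N{\left(F,s \right)} = 4 F$
$16 \cdot 7 N{\left(5,-4 \right)} = 16 \cdot 7 \cdot 4 \cdot 5 = 112 \cdot 20 = 2240$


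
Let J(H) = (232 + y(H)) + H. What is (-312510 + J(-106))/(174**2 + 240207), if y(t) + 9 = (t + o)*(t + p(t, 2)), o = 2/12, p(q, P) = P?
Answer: -904159/811449 ≈ -1.1143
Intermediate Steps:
o = 1/6 (o = 2*(1/12) = 1/6 ≈ 0.16667)
y(t) = -9 + (2 + t)*(1/6 + t) (y(t) = -9 + (t + 1/6)*(t + 2) = -9 + (1/6 + t)*(2 + t) = -9 + (2 + t)*(1/6 + t))
J(H) = 670/3 + H**2 + 19*H/6 (J(H) = (232 + (-26/3 + H**2 + 13*H/6)) + H = (670/3 + H**2 + 13*H/6) + H = 670/3 + H**2 + 19*H/6)
(-312510 + J(-106))/(174**2 + 240207) = (-312510 + (670/3 + (-106)**2 + (19/6)*(-106)))/(174**2 + 240207) = (-312510 + (670/3 + 11236 - 1007/3))/(30276 + 240207) = (-312510 + 33371/3)/270483 = -904159/3*1/270483 = -904159/811449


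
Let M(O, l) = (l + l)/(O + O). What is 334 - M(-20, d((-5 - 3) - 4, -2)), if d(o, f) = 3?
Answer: 6683/20 ≈ 334.15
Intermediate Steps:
M(O, l) = l/O (M(O, l) = (2*l)/((2*O)) = (2*l)*(1/(2*O)) = l/O)
334 - M(-20, d((-5 - 3) - 4, -2)) = 334 - 3/(-20) = 334 - 3*(-1)/20 = 334 - 1*(-3/20) = 334 + 3/20 = 6683/20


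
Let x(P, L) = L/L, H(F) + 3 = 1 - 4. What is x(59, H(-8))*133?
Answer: 133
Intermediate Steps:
H(F) = -6 (H(F) = -3 + (1 - 4) = -3 - 3 = -6)
x(P, L) = 1
x(59, H(-8))*133 = 1*133 = 133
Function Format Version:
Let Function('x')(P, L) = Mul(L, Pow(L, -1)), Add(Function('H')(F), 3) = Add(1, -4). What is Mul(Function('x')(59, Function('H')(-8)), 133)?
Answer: 133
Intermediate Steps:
Function('H')(F) = -6 (Function('H')(F) = Add(-3, Add(1, -4)) = Add(-3, -3) = -6)
Function('x')(P, L) = 1
Mul(Function('x')(59, Function('H')(-8)), 133) = Mul(1, 133) = 133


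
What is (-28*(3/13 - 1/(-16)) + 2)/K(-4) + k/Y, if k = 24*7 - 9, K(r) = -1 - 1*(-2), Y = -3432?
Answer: -7159/1144 ≈ -6.2579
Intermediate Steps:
K(r) = 1 (K(r) = -1 + 2 = 1)
k = 159 (k = 168 - 9 = 159)
(-28*(3/13 - 1/(-16)) + 2)/K(-4) + k/Y = (-28*(3/13 - 1/(-16)) + 2)/1 + 159/(-3432) = (-28*(3*(1/13) - 1*(-1/16)) + 2)*1 + 159*(-1/3432) = (-28*(3/13 + 1/16) + 2)*1 - 53/1144 = (-28*61/208 + 2)*1 - 53/1144 = (-427/52 + 2)*1 - 53/1144 = -323/52*1 - 53/1144 = -323/52 - 53/1144 = -7159/1144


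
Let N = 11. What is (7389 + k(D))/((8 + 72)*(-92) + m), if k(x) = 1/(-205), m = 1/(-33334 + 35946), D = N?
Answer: -3956511328/3940985395 ≈ -1.0039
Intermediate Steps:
D = 11
m = 1/2612 ≈ 0.00038285
k(x) = -1/205
(7389 + k(D))/((8 + 72)*(-92) + m) = (7389 - 1/205)/((8 + 72)*(-92) + 1/2612) = 1514744/(205*(80*(-92) + 1/2612)) = 1514744/(205*(-7360 + 1/2612)) = 1514744/(205*(-19224319/2612)) = (1514744/205)*(-2612/19224319) = -3956511328/3940985395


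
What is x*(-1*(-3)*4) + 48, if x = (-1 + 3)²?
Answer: 96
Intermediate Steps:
x = 4 (x = 2² = 4)
x*(-1*(-3)*4) + 48 = 4*(-1*(-3)*4) + 48 = 4*(3*4) + 48 = 4*12 + 48 = 48 + 48 = 96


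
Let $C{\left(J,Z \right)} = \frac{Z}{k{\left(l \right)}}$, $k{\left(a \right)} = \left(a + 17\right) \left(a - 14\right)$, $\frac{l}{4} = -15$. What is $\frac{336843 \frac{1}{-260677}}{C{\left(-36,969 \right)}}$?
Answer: $- \frac{357278142}{84198671} \approx -4.2433$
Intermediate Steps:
$l = -60$ ($l = 4 \left(-15\right) = -60$)
$k{\left(a \right)} = \left(-14 + a\right) \left(17 + a\right)$ ($k{\left(a \right)} = \left(17 + a\right) \left(-14 + a\right) = \left(-14 + a\right) \left(17 + a\right)$)
$C{\left(J,Z \right)} = \frac{Z}{3182}$ ($C{\left(J,Z \right)} = \frac{Z}{-238 + \left(-60\right)^{2} + 3 \left(-60\right)} = \frac{Z}{-238 + 3600 - 180} = \frac{Z}{3182}$)
$\frac{336843 \frac{1}{-260677}}{C{\left(-36,969 \right)}} = \frac{336843 \frac{1}{-260677}}{\frac{1}{3182} \cdot 969} = \frac{336843 \left(- \frac{1}{260677}\right)}{\frac{969}{3182}} = \left(- \frac{336843}{260677}\right) \frac{3182}{969} = - \frac{357278142}{84198671}$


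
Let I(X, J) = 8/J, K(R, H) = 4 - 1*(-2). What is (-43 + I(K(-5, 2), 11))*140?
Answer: -65100/11 ≈ -5918.2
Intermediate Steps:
K(R, H) = 6 (K(R, H) = 4 + 2 = 6)
(-43 + I(K(-5, 2), 11))*140 = (-43 + 8/11)*140 = -465/11*140 = -65100/11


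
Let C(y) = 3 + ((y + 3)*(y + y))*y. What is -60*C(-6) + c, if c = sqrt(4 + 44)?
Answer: 12780 + 4*sqrt(3) ≈ 12787.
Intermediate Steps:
c = 4*sqrt(3) (c = sqrt(48) = 4*sqrt(3) ≈ 6.9282)
C(y) = 3 + 2*y**2*(3 + y) (C(y) = 3 + ((3 + y)*(2*y))*y = 3 + (2*y*(3 + y))*y = 3 + 2*y**2*(3 + y))
-60*C(-6) + c = -60*(3 + 2*(-6)**3 + 6*(-6)**2) + 4*sqrt(3) = -60*(3 + 2*(-216) + 6*36) + 4*sqrt(3) = -60*(3 - 432 + 216) + 4*sqrt(3) = -60*(-213) + 4*sqrt(3) = 12780 + 4*sqrt(3)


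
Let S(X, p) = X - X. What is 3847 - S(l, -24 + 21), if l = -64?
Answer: 3847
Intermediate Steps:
S(X, p) = 0
3847 - S(l, -24 + 21) = 3847 - 1*0 = 3847 + 0 = 3847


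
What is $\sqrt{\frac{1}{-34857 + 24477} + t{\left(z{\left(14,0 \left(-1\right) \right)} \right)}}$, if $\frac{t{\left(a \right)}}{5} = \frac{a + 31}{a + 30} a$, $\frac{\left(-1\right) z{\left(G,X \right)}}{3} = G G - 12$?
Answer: $\frac{i \sqrt{62403224200395}}{150510} \approx 52.485 i$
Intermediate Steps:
$z{\left(G,X \right)} = 36 - 3 G^{2}$ ($z{\left(G,X \right)} = - 3 \left(G G - 12\right) = - 3 \left(G^{2} - 12\right) = - 3 \left(-12 + G^{2}\right) = 36 - 3 G^{2}$)
$t{\left(a \right)} = \frac{5 a \left(31 + a\right)}{30 + a}$ ($t{\left(a \right)} = 5 \frac{a + 31}{a + 30} a = 5 \frac{31 + a}{30 + a} a = 5 \frac{a \left(31 + a\right)}{30 + a} = \frac{5 a \left(31 + a\right)}{30 + a}$)
$\sqrt{\frac{1}{-34857 + 24477} + t{\left(z{\left(14,0 \left(-1\right) \right)} \right)}} = \sqrt{\frac{1}{-34857 + 24477} + \frac{5 \left(36 - 3 \cdot 14^{2}\right) \left(31 + \left(36 - 3 \cdot 14^{2}\right)\right)}{30 + \left(36 - 3 \cdot 14^{2}\right)}} = \sqrt{\frac{1}{-10380} + \frac{5 \left(36 - 588\right) \left(31 + \left(36 - 588\right)\right)}{30 + \left(36 - 588\right)}} = \sqrt{- \frac{1}{10380} + \frac{5 \left(36 - 588\right) \left(31 + \left(36 - 588\right)\right)}{30 + \left(36 - 588\right)}} = \sqrt{- \frac{1}{10380} + 5 \left(-552\right) \frac{1}{30 - 552} \left(31 - 552\right)} = \sqrt{- \frac{1}{10380} + 5 \left(-552\right) \frac{1}{-522} \left(-521\right)} = \sqrt{- \frac{1}{10380} + 5 \left(-552\right) \left(- \frac{1}{522}\right) \left(-521\right)} = \sqrt{- \frac{1}{10380} - \frac{239660}{87}} = \sqrt{- \frac{829223629}{301020}} = \frac{i \sqrt{62403224200395}}{150510}$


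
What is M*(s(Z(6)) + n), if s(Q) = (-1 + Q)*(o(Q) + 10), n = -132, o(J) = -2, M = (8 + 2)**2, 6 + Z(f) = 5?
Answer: -14800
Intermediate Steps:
Z(f) = -1 (Z(f) = -6 + 5 = -1)
M = 100 (M = 10**2 = 100)
s(Q) = -8 + 8*Q (s(Q) = (-1 + Q)*(-2 + 10) = (-1 + Q)*8 = -8 + 8*Q)
M*(s(Z(6)) + n) = 100*((-8 + 8*(-1)) - 132) = 100*((-8 - 8) - 132) = 100*(-16 - 132) = 100*(-148) = -14800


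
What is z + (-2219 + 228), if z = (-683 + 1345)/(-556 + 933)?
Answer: -749945/377 ≈ -1989.2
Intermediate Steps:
z = 662/377 ≈ 1.7560
z + (-2219 + 228) = 662/377 + (-2219 + 228) = 662/377 - 1991 = -749945/377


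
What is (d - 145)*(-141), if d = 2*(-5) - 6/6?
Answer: 21996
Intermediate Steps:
d = -11 (d = -10 - 6*1/6 = -10 - 1 = -11)
(d - 145)*(-141) = (-11 - 145)*(-141) = -156*(-141) = 21996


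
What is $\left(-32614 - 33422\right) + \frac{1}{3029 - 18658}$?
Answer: $- \frac{1032076645}{15629} \approx -66036.0$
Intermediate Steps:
$\left(-32614 - 33422\right) + \frac{1}{3029 - 18658} = -66036 + \frac{1}{-15629} = -66036 - \frac{1}{15629} = - \frac{1032076645}{15629}$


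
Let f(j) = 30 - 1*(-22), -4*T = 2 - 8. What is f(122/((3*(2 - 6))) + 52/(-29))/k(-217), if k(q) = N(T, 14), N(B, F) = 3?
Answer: 52/3 ≈ 17.333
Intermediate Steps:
T = 3/2 (T = -(2 - 8)/4 = -¼*(-6) = 3/2 ≈ 1.5000)
k(q) = 3
f(j) = 52 (f(j) = 30 + 22 = 52)
f(122/((3*(2 - 6))) + 52/(-29))/k(-217) = 52/3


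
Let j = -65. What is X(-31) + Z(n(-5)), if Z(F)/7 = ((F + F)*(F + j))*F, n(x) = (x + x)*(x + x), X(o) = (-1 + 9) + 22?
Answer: 4900030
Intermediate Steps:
X(o) = 30 (X(o) = 8 + 22 = 30)
n(x) = 4*x² (n(x) = (2*x)*(2*x) = 4*x²)
Z(F) = 14*F²*(-65 + F) (Z(F) = 7*(((F + F)*(F - 65))*F) = 7*(((2*F)*(-65 + F))*F) = 7*((2*F*(-65 + F))*F) = 7*(2*F²*(-65 + F)) = 14*F²*(-65 + F))
X(-31) + Z(n(-5)) = 30 + 14*(4*(-5)²)²*(-65 + 4*(-5)²) = 30 + 14*(4*25)²*(-65 + 4*25) = 30 + 14*100²*(-65 + 100) = 30 + 14*10000*35 = 30 + 4900000 = 4900030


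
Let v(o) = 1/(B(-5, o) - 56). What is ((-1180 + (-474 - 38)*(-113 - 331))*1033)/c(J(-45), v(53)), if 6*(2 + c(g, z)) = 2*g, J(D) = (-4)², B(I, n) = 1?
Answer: 350416326/5 ≈ 7.0083e+7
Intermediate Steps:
v(o) = -1/55 (v(o) = 1/(1 - 56) = 1/(-55) = -1/55)
J(D) = 16
c(g, z) = -2 + g/3 (c(g, z) = -2 + (2*g)/6 = -2 + g/3)
((-1180 + (-474 - 38)*(-113 - 331))*1033)/c(J(-45), v(53)) = ((-1180 + (-474 - 38)*(-113 - 331))*1033)/(-2 + (⅓)*16) = ((-1180 - 512*(-444))*1033)/(-2 + 16/3) = ((-1180 + 227328)*1033)/(10/3) = (226148*1033)*(3/10) = 233610884*(3/10) = 350416326/5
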